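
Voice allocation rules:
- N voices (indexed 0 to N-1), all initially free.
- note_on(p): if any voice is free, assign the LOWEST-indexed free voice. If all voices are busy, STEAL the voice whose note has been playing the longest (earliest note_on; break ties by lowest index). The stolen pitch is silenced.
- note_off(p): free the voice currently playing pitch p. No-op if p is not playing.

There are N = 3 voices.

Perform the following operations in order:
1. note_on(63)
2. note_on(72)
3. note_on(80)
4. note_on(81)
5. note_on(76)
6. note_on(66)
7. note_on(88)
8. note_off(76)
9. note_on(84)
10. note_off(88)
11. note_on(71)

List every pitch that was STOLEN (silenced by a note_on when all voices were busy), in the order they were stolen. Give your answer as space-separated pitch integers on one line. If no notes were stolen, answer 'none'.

Op 1: note_on(63): voice 0 is free -> assigned | voices=[63 - -]
Op 2: note_on(72): voice 1 is free -> assigned | voices=[63 72 -]
Op 3: note_on(80): voice 2 is free -> assigned | voices=[63 72 80]
Op 4: note_on(81): all voices busy, STEAL voice 0 (pitch 63, oldest) -> assign | voices=[81 72 80]
Op 5: note_on(76): all voices busy, STEAL voice 1 (pitch 72, oldest) -> assign | voices=[81 76 80]
Op 6: note_on(66): all voices busy, STEAL voice 2 (pitch 80, oldest) -> assign | voices=[81 76 66]
Op 7: note_on(88): all voices busy, STEAL voice 0 (pitch 81, oldest) -> assign | voices=[88 76 66]
Op 8: note_off(76): free voice 1 | voices=[88 - 66]
Op 9: note_on(84): voice 1 is free -> assigned | voices=[88 84 66]
Op 10: note_off(88): free voice 0 | voices=[- 84 66]
Op 11: note_on(71): voice 0 is free -> assigned | voices=[71 84 66]

Answer: 63 72 80 81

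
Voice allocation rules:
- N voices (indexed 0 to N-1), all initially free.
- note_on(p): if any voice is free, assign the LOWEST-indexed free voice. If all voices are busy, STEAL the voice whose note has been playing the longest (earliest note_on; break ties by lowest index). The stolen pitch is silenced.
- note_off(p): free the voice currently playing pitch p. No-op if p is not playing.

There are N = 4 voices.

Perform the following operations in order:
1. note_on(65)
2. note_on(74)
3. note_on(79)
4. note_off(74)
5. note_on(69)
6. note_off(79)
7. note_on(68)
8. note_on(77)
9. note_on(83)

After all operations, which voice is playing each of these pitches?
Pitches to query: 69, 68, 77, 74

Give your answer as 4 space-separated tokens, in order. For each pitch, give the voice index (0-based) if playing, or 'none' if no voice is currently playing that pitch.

Op 1: note_on(65): voice 0 is free -> assigned | voices=[65 - - -]
Op 2: note_on(74): voice 1 is free -> assigned | voices=[65 74 - -]
Op 3: note_on(79): voice 2 is free -> assigned | voices=[65 74 79 -]
Op 4: note_off(74): free voice 1 | voices=[65 - 79 -]
Op 5: note_on(69): voice 1 is free -> assigned | voices=[65 69 79 -]
Op 6: note_off(79): free voice 2 | voices=[65 69 - -]
Op 7: note_on(68): voice 2 is free -> assigned | voices=[65 69 68 -]
Op 8: note_on(77): voice 3 is free -> assigned | voices=[65 69 68 77]
Op 9: note_on(83): all voices busy, STEAL voice 0 (pitch 65, oldest) -> assign | voices=[83 69 68 77]

Answer: 1 2 3 none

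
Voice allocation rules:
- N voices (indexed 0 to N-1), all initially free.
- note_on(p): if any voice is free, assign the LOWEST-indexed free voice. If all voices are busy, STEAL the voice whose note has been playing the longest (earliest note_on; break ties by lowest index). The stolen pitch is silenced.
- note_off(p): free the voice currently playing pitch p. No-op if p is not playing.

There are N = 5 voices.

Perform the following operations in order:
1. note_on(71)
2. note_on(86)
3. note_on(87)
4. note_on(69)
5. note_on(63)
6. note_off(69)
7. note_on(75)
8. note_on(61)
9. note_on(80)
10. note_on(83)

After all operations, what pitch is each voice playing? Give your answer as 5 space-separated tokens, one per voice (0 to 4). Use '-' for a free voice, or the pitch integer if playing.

Answer: 61 80 83 75 63

Derivation:
Op 1: note_on(71): voice 0 is free -> assigned | voices=[71 - - - -]
Op 2: note_on(86): voice 1 is free -> assigned | voices=[71 86 - - -]
Op 3: note_on(87): voice 2 is free -> assigned | voices=[71 86 87 - -]
Op 4: note_on(69): voice 3 is free -> assigned | voices=[71 86 87 69 -]
Op 5: note_on(63): voice 4 is free -> assigned | voices=[71 86 87 69 63]
Op 6: note_off(69): free voice 3 | voices=[71 86 87 - 63]
Op 7: note_on(75): voice 3 is free -> assigned | voices=[71 86 87 75 63]
Op 8: note_on(61): all voices busy, STEAL voice 0 (pitch 71, oldest) -> assign | voices=[61 86 87 75 63]
Op 9: note_on(80): all voices busy, STEAL voice 1 (pitch 86, oldest) -> assign | voices=[61 80 87 75 63]
Op 10: note_on(83): all voices busy, STEAL voice 2 (pitch 87, oldest) -> assign | voices=[61 80 83 75 63]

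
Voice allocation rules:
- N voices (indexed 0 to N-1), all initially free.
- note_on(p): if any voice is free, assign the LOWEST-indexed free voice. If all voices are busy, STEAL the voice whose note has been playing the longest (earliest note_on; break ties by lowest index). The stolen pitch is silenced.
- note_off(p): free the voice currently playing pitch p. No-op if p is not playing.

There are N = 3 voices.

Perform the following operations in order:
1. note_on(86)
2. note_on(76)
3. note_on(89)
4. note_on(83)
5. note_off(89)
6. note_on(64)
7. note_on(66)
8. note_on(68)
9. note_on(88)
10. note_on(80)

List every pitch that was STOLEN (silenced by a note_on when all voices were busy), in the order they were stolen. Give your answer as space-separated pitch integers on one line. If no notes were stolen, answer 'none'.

Answer: 86 76 83 64 66

Derivation:
Op 1: note_on(86): voice 0 is free -> assigned | voices=[86 - -]
Op 2: note_on(76): voice 1 is free -> assigned | voices=[86 76 -]
Op 3: note_on(89): voice 2 is free -> assigned | voices=[86 76 89]
Op 4: note_on(83): all voices busy, STEAL voice 0 (pitch 86, oldest) -> assign | voices=[83 76 89]
Op 5: note_off(89): free voice 2 | voices=[83 76 -]
Op 6: note_on(64): voice 2 is free -> assigned | voices=[83 76 64]
Op 7: note_on(66): all voices busy, STEAL voice 1 (pitch 76, oldest) -> assign | voices=[83 66 64]
Op 8: note_on(68): all voices busy, STEAL voice 0 (pitch 83, oldest) -> assign | voices=[68 66 64]
Op 9: note_on(88): all voices busy, STEAL voice 2 (pitch 64, oldest) -> assign | voices=[68 66 88]
Op 10: note_on(80): all voices busy, STEAL voice 1 (pitch 66, oldest) -> assign | voices=[68 80 88]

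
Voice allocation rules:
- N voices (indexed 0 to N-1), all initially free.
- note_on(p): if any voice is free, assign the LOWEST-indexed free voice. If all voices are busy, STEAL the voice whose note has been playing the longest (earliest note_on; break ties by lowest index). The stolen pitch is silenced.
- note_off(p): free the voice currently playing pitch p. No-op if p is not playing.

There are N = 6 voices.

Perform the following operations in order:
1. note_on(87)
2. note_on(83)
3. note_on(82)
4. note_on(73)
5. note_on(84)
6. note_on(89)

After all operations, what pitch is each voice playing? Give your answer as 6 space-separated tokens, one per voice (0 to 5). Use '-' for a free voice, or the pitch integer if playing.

Op 1: note_on(87): voice 0 is free -> assigned | voices=[87 - - - - -]
Op 2: note_on(83): voice 1 is free -> assigned | voices=[87 83 - - - -]
Op 3: note_on(82): voice 2 is free -> assigned | voices=[87 83 82 - - -]
Op 4: note_on(73): voice 3 is free -> assigned | voices=[87 83 82 73 - -]
Op 5: note_on(84): voice 4 is free -> assigned | voices=[87 83 82 73 84 -]
Op 6: note_on(89): voice 5 is free -> assigned | voices=[87 83 82 73 84 89]

Answer: 87 83 82 73 84 89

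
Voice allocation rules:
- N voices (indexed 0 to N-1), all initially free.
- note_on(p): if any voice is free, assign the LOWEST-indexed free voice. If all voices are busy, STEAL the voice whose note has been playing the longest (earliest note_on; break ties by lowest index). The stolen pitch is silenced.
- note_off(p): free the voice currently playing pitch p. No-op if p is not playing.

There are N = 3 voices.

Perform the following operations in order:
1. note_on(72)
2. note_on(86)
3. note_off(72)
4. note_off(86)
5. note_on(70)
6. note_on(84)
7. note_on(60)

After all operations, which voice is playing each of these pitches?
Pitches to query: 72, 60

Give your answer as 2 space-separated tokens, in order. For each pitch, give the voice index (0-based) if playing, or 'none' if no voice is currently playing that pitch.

Op 1: note_on(72): voice 0 is free -> assigned | voices=[72 - -]
Op 2: note_on(86): voice 1 is free -> assigned | voices=[72 86 -]
Op 3: note_off(72): free voice 0 | voices=[- 86 -]
Op 4: note_off(86): free voice 1 | voices=[- - -]
Op 5: note_on(70): voice 0 is free -> assigned | voices=[70 - -]
Op 6: note_on(84): voice 1 is free -> assigned | voices=[70 84 -]
Op 7: note_on(60): voice 2 is free -> assigned | voices=[70 84 60]

Answer: none 2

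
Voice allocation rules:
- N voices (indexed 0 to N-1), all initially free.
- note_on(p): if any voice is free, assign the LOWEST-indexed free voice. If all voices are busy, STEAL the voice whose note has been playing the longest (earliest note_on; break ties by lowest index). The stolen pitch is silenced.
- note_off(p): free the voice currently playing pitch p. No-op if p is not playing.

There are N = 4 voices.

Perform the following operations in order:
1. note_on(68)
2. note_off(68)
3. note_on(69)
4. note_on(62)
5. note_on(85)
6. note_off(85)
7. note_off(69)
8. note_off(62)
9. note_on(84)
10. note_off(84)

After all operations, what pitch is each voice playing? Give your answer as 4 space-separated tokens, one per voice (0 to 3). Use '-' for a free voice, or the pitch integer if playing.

Answer: - - - -

Derivation:
Op 1: note_on(68): voice 0 is free -> assigned | voices=[68 - - -]
Op 2: note_off(68): free voice 0 | voices=[- - - -]
Op 3: note_on(69): voice 0 is free -> assigned | voices=[69 - - -]
Op 4: note_on(62): voice 1 is free -> assigned | voices=[69 62 - -]
Op 5: note_on(85): voice 2 is free -> assigned | voices=[69 62 85 -]
Op 6: note_off(85): free voice 2 | voices=[69 62 - -]
Op 7: note_off(69): free voice 0 | voices=[- 62 - -]
Op 8: note_off(62): free voice 1 | voices=[- - - -]
Op 9: note_on(84): voice 0 is free -> assigned | voices=[84 - - -]
Op 10: note_off(84): free voice 0 | voices=[- - - -]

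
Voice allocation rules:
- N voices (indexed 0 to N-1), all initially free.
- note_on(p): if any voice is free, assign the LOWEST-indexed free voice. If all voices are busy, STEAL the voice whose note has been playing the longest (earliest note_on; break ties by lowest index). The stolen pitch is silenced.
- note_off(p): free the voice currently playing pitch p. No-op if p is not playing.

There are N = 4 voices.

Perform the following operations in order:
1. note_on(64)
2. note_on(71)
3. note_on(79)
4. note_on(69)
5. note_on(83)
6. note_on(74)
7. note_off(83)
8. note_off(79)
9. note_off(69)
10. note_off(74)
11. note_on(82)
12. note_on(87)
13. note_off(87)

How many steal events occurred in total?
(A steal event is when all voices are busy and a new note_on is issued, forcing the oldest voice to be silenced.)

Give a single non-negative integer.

Op 1: note_on(64): voice 0 is free -> assigned | voices=[64 - - -]
Op 2: note_on(71): voice 1 is free -> assigned | voices=[64 71 - -]
Op 3: note_on(79): voice 2 is free -> assigned | voices=[64 71 79 -]
Op 4: note_on(69): voice 3 is free -> assigned | voices=[64 71 79 69]
Op 5: note_on(83): all voices busy, STEAL voice 0 (pitch 64, oldest) -> assign | voices=[83 71 79 69]
Op 6: note_on(74): all voices busy, STEAL voice 1 (pitch 71, oldest) -> assign | voices=[83 74 79 69]
Op 7: note_off(83): free voice 0 | voices=[- 74 79 69]
Op 8: note_off(79): free voice 2 | voices=[- 74 - 69]
Op 9: note_off(69): free voice 3 | voices=[- 74 - -]
Op 10: note_off(74): free voice 1 | voices=[- - - -]
Op 11: note_on(82): voice 0 is free -> assigned | voices=[82 - - -]
Op 12: note_on(87): voice 1 is free -> assigned | voices=[82 87 - -]
Op 13: note_off(87): free voice 1 | voices=[82 - - -]

Answer: 2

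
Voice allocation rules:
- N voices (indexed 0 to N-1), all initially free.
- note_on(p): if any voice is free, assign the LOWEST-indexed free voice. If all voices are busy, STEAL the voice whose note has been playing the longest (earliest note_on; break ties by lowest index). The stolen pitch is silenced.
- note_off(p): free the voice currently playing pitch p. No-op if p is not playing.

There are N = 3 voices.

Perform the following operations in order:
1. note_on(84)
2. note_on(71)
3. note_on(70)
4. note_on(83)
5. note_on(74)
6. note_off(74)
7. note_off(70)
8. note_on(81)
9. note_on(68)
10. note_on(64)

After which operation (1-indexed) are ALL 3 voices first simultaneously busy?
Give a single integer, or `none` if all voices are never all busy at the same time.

Answer: 3

Derivation:
Op 1: note_on(84): voice 0 is free -> assigned | voices=[84 - -]
Op 2: note_on(71): voice 1 is free -> assigned | voices=[84 71 -]
Op 3: note_on(70): voice 2 is free -> assigned | voices=[84 71 70]
Op 4: note_on(83): all voices busy, STEAL voice 0 (pitch 84, oldest) -> assign | voices=[83 71 70]
Op 5: note_on(74): all voices busy, STEAL voice 1 (pitch 71, oldest) -> assign | voices=[83 74 70]
Op 6: note_off(74): free voice 1 | voices=[83 - 70]
Op 7: note_off(70): free voice 2 | voices=[83 - -]
Op 8: note_on(81): voice 1 is free -> assigned | voices=[83 81 -]
Op 9: note_on(68): voice 2 is free -> assigned | voices=[83 81 68]
Op 10: note_on(64): all voices busy, STEAL voice 0 (pitch 83, oldest) -> assign | voices=[64 81 68]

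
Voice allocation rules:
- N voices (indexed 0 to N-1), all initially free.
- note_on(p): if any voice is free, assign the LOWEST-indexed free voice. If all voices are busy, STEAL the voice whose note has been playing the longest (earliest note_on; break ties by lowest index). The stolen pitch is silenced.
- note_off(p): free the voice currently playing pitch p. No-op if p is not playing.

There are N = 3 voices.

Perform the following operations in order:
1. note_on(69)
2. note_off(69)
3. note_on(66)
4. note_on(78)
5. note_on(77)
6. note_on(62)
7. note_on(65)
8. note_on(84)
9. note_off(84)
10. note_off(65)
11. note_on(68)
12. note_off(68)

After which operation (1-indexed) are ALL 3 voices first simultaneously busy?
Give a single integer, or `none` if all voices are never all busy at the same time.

Op 1: note_on(69): voice 0 is free -> assigned | voices=[69 - -]
Op 2: note_off(69): free voice 0 | voices=[- - -]
Op 3: note_on(66): voice 0 is free -> assigned | voices=[66 - -]
Op 4: note_on(78): voice 1 is free -> assigned | voices=[66 78 -]
Op 5: note_on(77): voice 2 is free -> assigned | voices=[66 78 77]
Op 6: note_on(62): all voices busy, STEAL voice 0 (pitch 66, oldest) -> assign | voices=[62 78 77]
Op 7: note_on(65): all voices busy, STEAL voice 1 (pitch 78, oldest) -> assign | voices=[62 65 77]
Op 8: note_on(84): all voices busy, STEAL voice 2 (pitch 77, oldest) -> assign | voices=[62 65 84]
Op 9: note_off(84): free voice 2 | voices=[62 65 -]
Op 10: note_off(65): free voice 1 | voices=[62 - -]
Op 11: note_on(68): voice 1 is free -> assigned | voices=[62 68 -]
Op 12: note_off(68): free voice 1 | voices=[62 - -]

Answer: 5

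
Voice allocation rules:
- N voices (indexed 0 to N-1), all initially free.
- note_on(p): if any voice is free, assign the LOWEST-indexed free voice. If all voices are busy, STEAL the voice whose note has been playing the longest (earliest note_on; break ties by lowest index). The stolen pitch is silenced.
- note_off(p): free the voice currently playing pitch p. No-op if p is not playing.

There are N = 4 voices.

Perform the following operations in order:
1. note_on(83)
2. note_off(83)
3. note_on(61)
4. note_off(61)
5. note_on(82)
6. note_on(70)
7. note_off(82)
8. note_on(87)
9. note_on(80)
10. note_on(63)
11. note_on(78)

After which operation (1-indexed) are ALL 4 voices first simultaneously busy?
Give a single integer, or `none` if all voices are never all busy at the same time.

Answer: 10

Derivation:
Op 1: note_on(83): voice 0 is free -> assigned | voices=[83 - - -]
Op 2: note_off(83): free voice 0 | voices=[- - - -]
Op 3: note_on(61): voice 0 is free -> assigned | voices=[61 - - -]
Op 4: note_off(61): free voice 0 | voices=[- - - -]
Op 5: note_on(82): voice 0 is free -> assigned | voices=[82 - - -]
Op 6: note_on(70): voice 1 is free -> assigned | voices=[82 70 - -]
Op 7: note_off(82): free voice 0 | voices=[- 70 - -]
Op 8: note_on(87): voice 0 is free -> assigned | voices=[87 70 - -]
Op 9: note_on(80): voice 2 is free -> assigned | voices=[87 70 80 -]
Op 10: note_on(63): voice 3 is free -> assigned | voices=[87 70 80 63]
Op 11: note_on(78): all voices busy, STEAL voice 1 (pitch 70, oldest) -> assign | voices=[87 78 80 63]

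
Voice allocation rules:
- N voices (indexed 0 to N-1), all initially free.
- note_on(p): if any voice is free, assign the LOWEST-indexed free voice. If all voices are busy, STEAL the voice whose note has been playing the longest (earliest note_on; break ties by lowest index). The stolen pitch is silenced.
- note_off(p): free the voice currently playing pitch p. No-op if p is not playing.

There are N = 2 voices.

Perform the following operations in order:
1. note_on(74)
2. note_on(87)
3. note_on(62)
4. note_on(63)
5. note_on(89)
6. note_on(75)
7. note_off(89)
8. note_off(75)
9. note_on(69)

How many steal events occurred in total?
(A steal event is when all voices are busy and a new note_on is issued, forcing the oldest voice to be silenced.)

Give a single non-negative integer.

Answer: 4

Derivation:
Op 1: note_on(74): voice 0 is free -> assigned | voices=[74 -]
Op 2: note_on(87): voice 1 is free -> assigned | voices=[74 87]
Op 3: note_on(62): all voices busy, STEAL voice 0 (pitch 74, oldest) -> assign | voices=[62 87]
Op 4: note_on(63): all voices busy, STEAL voice 1 (pitch 87, oldest) -> assign | voices=[62 63]
Op 5: note_on(89): all voices busy, STEAL voice 0 (pitch 62, oldest) -> assign | voices=[89 63]
Op 6: note_on(75): all voices busy, STEAL voice 1 (pitch 63, oldest) -> assign | voices=[89 75]
Op 7: note_off(89): free voice 0 | voices=[- 75]
Op 8: note_off(75): free voice 1 | voices=[- -]
Op 9: note_on(69): voice 0 is free -> assigned | voices=[69 -]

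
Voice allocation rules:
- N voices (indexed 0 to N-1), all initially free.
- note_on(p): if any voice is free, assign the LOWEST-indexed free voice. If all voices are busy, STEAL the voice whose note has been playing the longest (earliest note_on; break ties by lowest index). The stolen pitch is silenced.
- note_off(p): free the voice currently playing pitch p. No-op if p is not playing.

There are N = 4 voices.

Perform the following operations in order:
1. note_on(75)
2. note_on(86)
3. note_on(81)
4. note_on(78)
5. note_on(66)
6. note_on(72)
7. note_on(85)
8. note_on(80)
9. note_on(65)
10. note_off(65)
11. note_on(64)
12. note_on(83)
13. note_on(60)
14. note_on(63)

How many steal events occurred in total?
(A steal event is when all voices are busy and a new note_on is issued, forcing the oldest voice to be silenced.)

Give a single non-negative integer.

Answer: 8

Derivation:
Op 1: note_on(75): voice 0 is free -> assigned | voices=[75 - - -]
Op 2: note_on(86): voice 1 is free -> assigned | voices=[75 86 - -]
Op 3: note_on(81): voice 2 is free -> assigned | voices=[75 86 81 -]
Op 4: note_on(78): voice 3 is free -> assigned | voices=[75 86 81 78]
Op 5: note_on(66): all voices busy, STEAL voice 0 (pitch 75, oldest) -> assign | voices=[66 86 81 78]
Op 6: note_on(72): all voices busy, STEAL voice 1 (pitch 86, oldest) -> assign | voices=[66 72 81 78]
Op 7: note_on(85): all voices busy, STEAL voice 2 (pitch 81, oldest) -> assign | voices=[66 72 85 78]
Op 8: note_on(80): all voices busy, STEAL voice 3 (pitch 78, oldest) -> assign | voices=[66 72 85 80]
Op 9: note_on(65): all voices busy, STEAL voice 0 (pitch 66, oldest) -> assign | voices=[65 72 85 80]
Op 10: note_off(65): free voice 0 | voices=[- 72 85 80]
Op 11: note_on(64): voice 0 is free -> assigned | voices=[64 72 85 80]
Op 12: note_on(83): all voices busy, STEAL voice 1 (pitch 72, oldest) -> assign | voices=[64 83 85 80]
Op 13: note_on(60): all voices busy, STEAL voice 2 (pitch 85, oldest) -> assign | voices=[64 83 60 80]
Op 14: note_on(63): all voices busy, STEAL voice 3 (pitch 80, oldest) -> assign | voices=[64 83 60 63]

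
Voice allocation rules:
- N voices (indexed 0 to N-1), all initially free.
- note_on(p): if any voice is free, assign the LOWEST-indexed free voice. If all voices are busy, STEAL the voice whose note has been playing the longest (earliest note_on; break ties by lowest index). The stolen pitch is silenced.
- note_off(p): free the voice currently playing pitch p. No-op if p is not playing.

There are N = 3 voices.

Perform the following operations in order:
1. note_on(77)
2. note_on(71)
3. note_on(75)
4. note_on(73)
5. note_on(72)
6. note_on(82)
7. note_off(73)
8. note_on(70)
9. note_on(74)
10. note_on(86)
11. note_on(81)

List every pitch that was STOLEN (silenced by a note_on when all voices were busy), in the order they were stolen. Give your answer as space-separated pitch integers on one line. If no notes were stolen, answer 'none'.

Answer: 77 71 75 72 82 70

Derivation:
Op 1: note_on(77): voice 0 is free -> assigned | voices=[77 - -]
Op 2: note_on(71): voice 1 is free -> assigned | voices=[77 71 -]
Op 3: note_on(75): voice 2 is free -> assigned | voices=[77 71 75]
Op 4: note_on(73): all voices busy, STEAL voice 0 (pitch 77, oldest) -> assign | voices=[73 71 75]
Op 5: note_on(72): all voices busy, STEAL voice 1 (pitch 71, oldest) -> assign | voices=[73 72 75]
Op 6: note_on(82): all voices busy, STEAL voice 2 (pitch 75, oldest) -> assign | voices=[73 72 82]
Op 7: note_off(73): free voice 0 | voices=[- 72 82]
Op 8: note_on(70): voice 0 is free -> assigned | voices=[70 72 82]
Op 9: note_on(74): all voices busy, STEAL voice 1 (pitch 72, oldest) -> assign | voices=[70 74 82]
Op 10: note_on(86): all voices busy, STEAL voice 2 (pitch 82, oldest) -> assign | voices=[70 74 86]
Op 11: note_on(81): all voices busy, STEAL voice 0 (pitch 70, oldest) -> assign | voices=[81 74 86]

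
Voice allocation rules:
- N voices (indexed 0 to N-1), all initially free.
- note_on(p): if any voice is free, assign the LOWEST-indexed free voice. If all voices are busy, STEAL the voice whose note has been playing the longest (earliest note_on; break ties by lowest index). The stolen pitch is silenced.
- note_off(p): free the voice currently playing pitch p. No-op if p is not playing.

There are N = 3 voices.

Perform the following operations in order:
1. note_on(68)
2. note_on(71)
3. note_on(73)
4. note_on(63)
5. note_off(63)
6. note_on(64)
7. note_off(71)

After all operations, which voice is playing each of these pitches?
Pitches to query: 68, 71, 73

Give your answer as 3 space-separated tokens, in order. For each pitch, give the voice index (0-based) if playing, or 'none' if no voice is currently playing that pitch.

Op 1: note_on(68): voice 0 is free -> assigned | voices=[68 - -]
Op 2: note_on(71): voice 1 is free -> assigned | voices=[68 71 -]
Op 3: note_on(73): voice 2 is free -> assigned | voices=[68 71 73]
Op 4: note_on(63): all voices busy, STEAL voice 0 (pitch 68, oldest) -> assign | voices=[63 71 73]
Op 5: note_off(63): free voice 0 | voices=[- 71 73]
Op 6: note_on(64): voice 0 is free -> assigned | voices=[64 71 73]
Op 7: note_off(71): free voice 1 | voices=[64 - 73]

Answer: none none 2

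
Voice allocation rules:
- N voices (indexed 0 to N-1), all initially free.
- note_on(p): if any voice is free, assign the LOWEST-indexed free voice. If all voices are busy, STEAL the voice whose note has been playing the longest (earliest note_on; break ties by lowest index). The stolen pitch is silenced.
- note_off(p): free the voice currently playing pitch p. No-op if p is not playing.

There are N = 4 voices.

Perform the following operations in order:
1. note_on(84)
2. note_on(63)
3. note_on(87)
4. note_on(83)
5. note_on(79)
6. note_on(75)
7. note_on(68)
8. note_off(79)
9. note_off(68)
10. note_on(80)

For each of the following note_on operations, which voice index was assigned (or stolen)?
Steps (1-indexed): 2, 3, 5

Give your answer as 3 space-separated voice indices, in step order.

Answer: 1 2 0

Derivation:
Op 1: note_on(84): voice 0 is free -> assigned | voices=[84 - - -]
Op 2: note_on(63): voice 1 is free -> assigned | voices=[84 63 - -]
Op 3: note_on(87): voice 2 is free -> assigned | voices=[84 63 87 -]
Op 4: note_on(83): voice 3 is free -> assigned | voices=[84 63 87 83]
Op 5: note_on(79): all voices busy, STEAL voice 0 (pitch 84, oldest) -> assign | voices=[79 63 87 83]
Op 6: note_on(75): all voices busy, STEAL voice 1 (pitch 63, oldest) -> assign | voices=[79 75 87 83]
Op 7: note_on(68): all voices busy, STEAL voice 2 (pitch 87, oldest) -> assign | voices=[79 75 68 83]
Op 8: note_off(79): free voice 0 | voices=[- 75 68 83]
Op 9: note_off(68): free voice 2 | voices=[- 75 - 83]
Op 10: note_on(80): voice 0 is free -> assigned | voices=[80 75 - 83]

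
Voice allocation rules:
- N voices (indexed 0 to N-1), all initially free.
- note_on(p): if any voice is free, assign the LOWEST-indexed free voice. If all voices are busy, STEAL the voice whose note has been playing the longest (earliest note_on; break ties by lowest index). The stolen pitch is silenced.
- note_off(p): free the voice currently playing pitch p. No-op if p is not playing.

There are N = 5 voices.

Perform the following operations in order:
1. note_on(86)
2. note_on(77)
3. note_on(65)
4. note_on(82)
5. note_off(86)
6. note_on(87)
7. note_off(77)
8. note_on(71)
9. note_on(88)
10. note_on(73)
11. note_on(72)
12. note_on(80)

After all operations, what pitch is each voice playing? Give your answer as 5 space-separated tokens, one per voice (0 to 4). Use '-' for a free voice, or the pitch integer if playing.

Op 1: note_on(86): voice 0 is free -> assigned | voices=[86 - - - -]
Op 2: note_on(77): voice 1 is free -> assigned | voices=[86 77 - - -]
Op 3: note_on(65): voice 2 is free -> assigned | voices=[86 77 65 - -]
Op 4: note_on(82): voice 3 is free -> assigned | voices=[86 77 65 82 -]
Op 5: note_off(86): free voice 0 | voices=[- 77 65 82 -]
Op 6: note_on(87): voice 0 is free -> assigned | voices=[87 77 65 82 -]
Op 7: note_off(77): free voice 1 | voices=[87 - 65 82 -]
Op 8: note_on(71): voice 1 is free -> assigned | voices=[87 71 65 82 -]
Op 9: note_on(88): voice 4 is free -> assigned | voices=[87 71 65 82 88]
Op 10: note_on(73): all voices busy, STEAL voice 2 (pitch 65, oldest) -> assign | voices=[87 71 73 82 88]
Op 11: note_on(72): all voices busy, STEAL voice 3 (pitch 82, oldest) -> assign | voices=[87 71 73 72 88]
Op 12: note_on(80): all voices busy, STEAL voice 0 (pitch 87, oldest) -> assign | voices=[80 71 73 72 88]

Answer: 80 71 73 72 88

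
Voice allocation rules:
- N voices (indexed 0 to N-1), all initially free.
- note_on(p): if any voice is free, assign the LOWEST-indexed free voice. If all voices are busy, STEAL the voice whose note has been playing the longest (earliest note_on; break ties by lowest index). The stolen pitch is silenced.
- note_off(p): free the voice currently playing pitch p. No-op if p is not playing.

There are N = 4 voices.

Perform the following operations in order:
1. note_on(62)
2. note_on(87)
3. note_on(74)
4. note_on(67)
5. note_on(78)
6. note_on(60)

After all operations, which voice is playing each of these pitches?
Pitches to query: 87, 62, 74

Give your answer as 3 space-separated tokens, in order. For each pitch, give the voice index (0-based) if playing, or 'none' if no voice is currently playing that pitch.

Op 1: note_on(62): voice 0 is free -> assigned | voices=[62 - - -]
Op 2: note_on(87): voice 1 is free -> assigned | voices=[62 87 - -]
Op 3: note_on(74): voice 2 is free -> assigned | voices=[62 87 74 -]
Op 4: note_on(67): voice 3 is free -> assigned | voices=[62 87 74 67]
Op 5: note_on(78): all voices busy, STEAL voice 0 (pitch 62, oldest) -> assign | voices=[78 87 74 67]
Op 6: note_on(60): all voices busy, STEAL voice 1 (pitch 87, oldest) -> assign | voices=[78 60 74 67]

Answer: none none 2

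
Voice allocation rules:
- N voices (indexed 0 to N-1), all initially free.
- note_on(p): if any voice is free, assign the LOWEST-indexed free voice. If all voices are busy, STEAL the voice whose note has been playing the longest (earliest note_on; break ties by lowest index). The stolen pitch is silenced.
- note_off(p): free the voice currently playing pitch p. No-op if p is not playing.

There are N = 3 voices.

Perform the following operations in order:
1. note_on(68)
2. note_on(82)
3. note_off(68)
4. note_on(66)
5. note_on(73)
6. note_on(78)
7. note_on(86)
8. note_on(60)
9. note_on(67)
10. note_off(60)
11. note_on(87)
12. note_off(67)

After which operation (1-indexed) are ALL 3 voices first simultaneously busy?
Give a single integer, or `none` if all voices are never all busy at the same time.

Op 1: note_on(68): voice 0 is free -> assigned | voices=[68 - -]
Op 2: note_on(82): voice 1 is free -> assigned | voices=[68 82 -]
Op 3: note_off(68): free voice 0 | voices=[- 82 -]
Op 4: note_on(66): voice 0 is free -> assigned | voices=[66 82 -]
Op 5: note_on(73): voice 2 is free -> assigned | voices=[66 82 73]
Op 6: note_on(78): all voices busy, STEAL voice 1 (pitch 82, oldest) -> assign | voices=[66 78 73]
Op 7: note_on(86): all voices busy, STEAL voice 0 (pitch 66, oldest) -> assign | voices=[86 78 73]
Op 8: note_on(60): all voices busy, STEAL voice 2 (pitch 73, oldest) -> assign | voices=[86 78 60]
Op 9: note_on(67): all voices busy, STEAL voice 1 (pitch 78, oldest) -> assign | voices=[86 67 60]
Op 10: note_off(60): free voice 2 | voices=[86 67 -]
Op 11: note_on(87): voice 2 is free -> assigned | voices=[86 67 87]
Op 12: note_off(67): free voice 1 | voices=[86 - 87]

Answer: 5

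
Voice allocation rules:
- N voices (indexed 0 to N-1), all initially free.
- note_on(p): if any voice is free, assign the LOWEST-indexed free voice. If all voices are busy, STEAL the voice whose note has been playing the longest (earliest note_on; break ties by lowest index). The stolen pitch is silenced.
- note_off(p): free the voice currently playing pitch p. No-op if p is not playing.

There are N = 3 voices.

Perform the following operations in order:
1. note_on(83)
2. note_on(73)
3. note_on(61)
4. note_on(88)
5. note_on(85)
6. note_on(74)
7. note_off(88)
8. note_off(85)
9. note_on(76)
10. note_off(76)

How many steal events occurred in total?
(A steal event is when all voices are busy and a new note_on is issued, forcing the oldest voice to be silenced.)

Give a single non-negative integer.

Answer: 3

Derivation:
Op 1: note_on(83): voice 0 is free -> assigned | voices=[83 - -]
Op 2: note_on(73): voice 1 is free -> assigned | voices=[83 73 -]
Op 3: note_on(61): voice 2 is free -> assigned | voices=[83 73 61]
Op 4: note_on(88): all voices busy, STEAL voice 0 (pitch 83, oldest) -> assign | voices=[88 73 61]
Op 5: note_on(85): all voices busy, STEAL voice 1 (pitch 73, oldest) -> assign | voices=[88 85 61]
Op 6: note_on(74): all voices busy, STEAL voice 2 (pitch 61, oldest) -> assign | voices=[88 85 74]
Op 7: note_off(88): free voice 0 | voices=[- 85 74]
Op 8: note_off(85): free voice 1 | voices=[- - 74]
Op 9: note_on(76): voice 0 is free -> assigned | voices=[76 - 74]
Op 10: note_off(76): free voice 0 | voices=[- - 74]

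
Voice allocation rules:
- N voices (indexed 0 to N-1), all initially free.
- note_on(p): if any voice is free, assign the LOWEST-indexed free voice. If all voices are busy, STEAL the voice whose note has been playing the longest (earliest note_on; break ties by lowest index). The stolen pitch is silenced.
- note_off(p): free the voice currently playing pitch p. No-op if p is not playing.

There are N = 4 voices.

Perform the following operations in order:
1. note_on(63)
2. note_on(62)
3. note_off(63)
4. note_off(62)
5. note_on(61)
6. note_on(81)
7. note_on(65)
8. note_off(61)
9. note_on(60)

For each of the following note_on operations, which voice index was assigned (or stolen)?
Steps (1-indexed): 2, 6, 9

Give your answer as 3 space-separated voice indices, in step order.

Op 1: note_on(63): voice 0 is free -> assigned | voices=[63 - - -]
Op 2: note_on(62): voice 1 is free -> assigned | voices=[63 62 - -]
Op 3: note_off(63): free voice 0 | voices=[- 62 - -]
Op 4: note_off(62): free voice 1 | voices=[- - - -]
Op 5: note_on(61): voice 0 is free -> assigned | voices=[61 - - -]
Op 6: note_on(81): voice 1 is free -> assigned | voices=[61 81 - -]
Op 7: note_on(65): voice 2 is free -> assigned | voices=[61 81 65 -]
Op 8: note_off(61): free voice 0 | voices=[- 81 65 -]
Op 9: note_on(60): voice 0 is free -> assigned | voices=[60 81 65 -]

Answer: 1 1 0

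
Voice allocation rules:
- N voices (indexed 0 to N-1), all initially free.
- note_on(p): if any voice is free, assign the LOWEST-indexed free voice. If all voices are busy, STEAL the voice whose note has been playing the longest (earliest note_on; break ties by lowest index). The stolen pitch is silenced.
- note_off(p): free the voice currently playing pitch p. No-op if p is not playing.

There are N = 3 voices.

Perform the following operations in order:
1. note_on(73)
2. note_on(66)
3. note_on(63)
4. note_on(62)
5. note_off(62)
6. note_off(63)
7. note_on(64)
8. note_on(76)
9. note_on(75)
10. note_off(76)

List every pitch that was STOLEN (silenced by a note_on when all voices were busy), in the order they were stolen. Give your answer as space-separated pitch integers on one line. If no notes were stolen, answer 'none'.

Answer: 73 66

Derivation:
Op 1: note_on(73): voice 0 is free -> assigned | voices=[73 - -]
Op 2: note_on(66): voice 1 is free -> assigned | voices=[73 66 -]
Op 3: note_on(63): voice 2 is free -> assigned | voices=[73 66 63]
Op 4: note_on(62): all voices busy, STEAL voice 0 (pitch 73, oldest) -> assign | voices=[62 66 63]
Op 5: note_off(62): free voice 0 | voices=[- 66 63]
Op 6: note_off(63): free voice 2 | voices=[- 66 -]
Op 7: note_on(64): voice 0 is free -> assigned | voices=[64 66 -]
Op 8: note_on(76): voice 2 is free -> assigned | voices=[64 66 76]
Op 9: note_on(75): all voices busy, STEAL voice 1 (pitch 66, oldest) -> assign | voices=[64 75 76]
Op 10: note_off(76): free voice 2 | voices=[64 75 -]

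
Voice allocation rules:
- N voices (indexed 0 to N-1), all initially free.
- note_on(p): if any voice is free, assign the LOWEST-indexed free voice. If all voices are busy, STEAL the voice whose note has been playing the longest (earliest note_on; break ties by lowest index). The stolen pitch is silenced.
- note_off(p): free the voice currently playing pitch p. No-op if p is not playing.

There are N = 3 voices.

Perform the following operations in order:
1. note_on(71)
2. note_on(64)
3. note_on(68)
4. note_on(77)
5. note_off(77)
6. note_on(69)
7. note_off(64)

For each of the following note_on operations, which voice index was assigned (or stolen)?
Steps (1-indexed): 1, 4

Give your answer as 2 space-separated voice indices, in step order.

Answer: 0 0

Derivation:
Op 1: note_on(71): voice 0 is free -> assigned | voices=[71 - -]
Op 2: note_on(64): voice 1 is free -> assigned | voices=[71 64 -]
Op 3: note_on(68): voice 2 is free -> assigned | voices=[71 64 68]
Op 4: note_on(77): all voices busy, STEAL voice 0 (pitch 71, oldest) -> assign | voices=[77 64 68]
Op 5: note_off(77): free voice 0 | voices=[- 64 68]
Op 6: note_on(69): voice 0 is free -> assigned | voices=[69 64 68]
Op 7: note_off(64): free voice 1 | voices=[69 - 68]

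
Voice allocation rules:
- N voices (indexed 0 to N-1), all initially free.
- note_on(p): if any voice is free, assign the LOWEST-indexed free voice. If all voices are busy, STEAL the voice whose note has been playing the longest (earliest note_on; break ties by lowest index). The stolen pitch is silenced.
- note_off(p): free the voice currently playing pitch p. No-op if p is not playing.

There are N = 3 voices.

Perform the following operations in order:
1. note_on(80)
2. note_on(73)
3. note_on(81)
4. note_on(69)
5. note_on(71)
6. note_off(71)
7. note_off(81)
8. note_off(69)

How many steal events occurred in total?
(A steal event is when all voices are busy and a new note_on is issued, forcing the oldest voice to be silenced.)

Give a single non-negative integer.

Op 1: note_on(80): voice 0 is free -> assigned | voices=[80 - -]
Op 2: note_on(73): voice 1 is free -> assigned | voices=[80 73 -]
Op 3: note_on(81): voice 2 is free -> assigned | voices=[80 73 81]
Op 4: note_on(69): all voices busy, STEAL voice 0 (pitch 80, oldest) -> assign | voices=[69 73 81]
Op 5: note_on(71): all voices busy, STEAL voice 1 (pitch 73, oldest) -> assign | voices=[69 71 81]
Op 6: note_off(71): free voice 1 | voices=[69 - 81]
Op 7: note_off(81): free voice 2 | voices=[69 - -]
Op 8: note_off(69): free voice 0 | voices=[- - -]

Answer: 2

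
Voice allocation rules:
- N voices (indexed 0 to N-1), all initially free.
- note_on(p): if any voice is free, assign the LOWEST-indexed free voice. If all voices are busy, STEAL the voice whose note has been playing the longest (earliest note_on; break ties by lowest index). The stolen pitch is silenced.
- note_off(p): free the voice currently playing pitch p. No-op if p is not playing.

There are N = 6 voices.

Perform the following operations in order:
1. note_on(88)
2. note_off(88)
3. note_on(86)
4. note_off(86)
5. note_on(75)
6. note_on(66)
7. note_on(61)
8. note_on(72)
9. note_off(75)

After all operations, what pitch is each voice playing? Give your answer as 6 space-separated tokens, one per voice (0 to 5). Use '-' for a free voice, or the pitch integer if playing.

Op 1: note_on(88): voice 0 is free -> assigned | voices=[88 - - - - -]
Op 2: note_off(88): free voice 0 | voices=[- - - - - -]
Op 3: note_on(86): voice 0 is free -> assigned | voices=[86 - - - - -]
Op 4: note_off(86): free voice 0 | voices=[- - - - - -]
Op 5: note_on(75): voice 0 is free -> assigned | voices=[75 - - - - -]
Op 6: note_on(66): voice 1 is free -> assigned | voices=[75 66 - - - -]
Op 7: note_on(61): voice 2 is free -> assigned | voices=[75 66 61 - - -]
Op 8: note_on(72): voice 3 is free -> assigned | voices=[75 66 61 72 - -]
Op 9: note_off(75): free voice 0 | voices=[- 66 61 72 - -]

Answer: - 66 61 72 - -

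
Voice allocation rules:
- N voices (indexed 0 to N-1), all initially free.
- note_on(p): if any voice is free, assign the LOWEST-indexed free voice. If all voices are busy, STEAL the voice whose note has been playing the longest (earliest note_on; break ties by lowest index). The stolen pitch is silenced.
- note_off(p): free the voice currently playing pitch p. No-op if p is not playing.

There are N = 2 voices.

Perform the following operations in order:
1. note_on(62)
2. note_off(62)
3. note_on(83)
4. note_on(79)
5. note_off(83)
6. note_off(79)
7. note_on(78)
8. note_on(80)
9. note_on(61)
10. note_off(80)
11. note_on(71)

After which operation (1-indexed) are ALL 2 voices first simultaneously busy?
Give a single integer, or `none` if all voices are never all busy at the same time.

Answer: 4

Derivation:
Op 1: note_on(62): voice 0 is free -> assigned | voices=[62 -]
Op 2: note_off(62): free voice 0 | voices=[- -]
Op 3: note_on(83): voice 0 is free -> assigned | voices=[83 -]
Op 4: note_on(79): voice 1 is free -> assigned | voices=[83 79]
Op 5: note_off(83): free voice 0 | voices=[- 79]
Op 6: note_off(79): free voice 1 | voices=[- -]
Op 7: note_on(78): voice 0 is free -> assigned | voices=[78 -]
Op 8: note_on(80): voice 1 is free -> assigned | voices=[78 80]
Op 9: note_on(61): all voices busy, STEAL voice 0 (pitch 78, oldest) -> assign | voices=[61 80]
Op 10: note_off(80): free voice 1 | voices=[61 -]
Op 11: note_on(71): voice 1 is free -> assigned | voices=[61 71]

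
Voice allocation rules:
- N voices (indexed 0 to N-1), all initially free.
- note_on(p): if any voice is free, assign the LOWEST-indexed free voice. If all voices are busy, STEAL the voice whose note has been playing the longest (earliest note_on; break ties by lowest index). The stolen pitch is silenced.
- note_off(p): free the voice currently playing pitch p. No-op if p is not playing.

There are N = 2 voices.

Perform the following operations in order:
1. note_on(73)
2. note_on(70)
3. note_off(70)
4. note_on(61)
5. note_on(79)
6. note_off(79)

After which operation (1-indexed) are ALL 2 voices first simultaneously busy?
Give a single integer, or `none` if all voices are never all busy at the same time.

Op 1: note_on(73): voice 0 is free -> assigned | voices=[73 -]
Op 2: note_on(70): voice 1 is free -> assigned | voices=[73 70]
Op 3: note_off(70): free voice 1 | voices=[73 -]
Op 4: note_on(61): voice 1 is free -> assigned | voices=[73 61]
Op 5: note_on(79): all voices busy, STEAL voice 0 (pitch 73, oldest) -> assign | voices=[79 61]
Op 6: note_off(79): free voice 0 | voices=[- 61]

Answer: 2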